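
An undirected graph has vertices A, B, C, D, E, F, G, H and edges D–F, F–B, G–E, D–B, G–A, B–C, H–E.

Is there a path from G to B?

Explore from G.
Distance 1: reach A, E.
Distance 2: reach H.
The search is exhausted without reaching B; it lies in a different component.

No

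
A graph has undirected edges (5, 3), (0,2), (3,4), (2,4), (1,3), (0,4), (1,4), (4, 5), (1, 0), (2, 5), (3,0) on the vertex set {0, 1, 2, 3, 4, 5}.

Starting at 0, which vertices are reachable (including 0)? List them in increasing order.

0, 1, 2, 3, 4, 5

Start at 0.
Its neighbours: 1, 2, 3, 4.
Then their neighbours: 5.
Every vertex is now reached.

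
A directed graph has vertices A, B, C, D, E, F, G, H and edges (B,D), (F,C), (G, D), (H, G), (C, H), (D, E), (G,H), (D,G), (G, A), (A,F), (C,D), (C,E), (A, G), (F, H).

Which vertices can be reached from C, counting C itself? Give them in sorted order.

A, C, D, E, F, G, H

Start at C.
Its neighbours: D, E, H.
Then their neighbours: G.
Then next layer: A.
Then next layer: F.
Nothing further is reachable.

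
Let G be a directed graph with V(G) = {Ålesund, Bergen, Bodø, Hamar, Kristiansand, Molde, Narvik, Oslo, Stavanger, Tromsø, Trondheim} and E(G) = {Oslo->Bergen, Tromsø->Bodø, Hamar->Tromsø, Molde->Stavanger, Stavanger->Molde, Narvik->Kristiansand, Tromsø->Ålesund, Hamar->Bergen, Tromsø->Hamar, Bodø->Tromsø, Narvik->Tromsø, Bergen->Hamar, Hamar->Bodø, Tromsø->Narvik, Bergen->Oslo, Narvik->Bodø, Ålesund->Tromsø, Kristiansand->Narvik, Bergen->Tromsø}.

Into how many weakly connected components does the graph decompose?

From Ålesund: component {Ålesund, Bergen, Bodø, Hamar, Kristiansand, Narvik, Oslo, Tromsø}.
From Molde: component {Molde, Stavanger}.
From Trondheim: component {Trondheim}.
That's 3 components.

3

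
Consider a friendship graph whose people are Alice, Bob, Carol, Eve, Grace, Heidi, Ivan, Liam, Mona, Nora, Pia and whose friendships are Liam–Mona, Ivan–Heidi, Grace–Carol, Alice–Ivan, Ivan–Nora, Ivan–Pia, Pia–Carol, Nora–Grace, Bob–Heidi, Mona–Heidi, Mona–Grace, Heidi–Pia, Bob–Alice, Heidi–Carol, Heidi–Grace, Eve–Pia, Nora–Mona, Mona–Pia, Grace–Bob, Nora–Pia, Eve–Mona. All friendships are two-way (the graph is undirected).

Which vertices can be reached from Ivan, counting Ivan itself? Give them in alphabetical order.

Alice, Bob, Carol, Eve, Grace, Heidi, Ivan, Liam, Mona, Nora, Pia

Start at Ivan.
Its neighbours: Alice, Heidi, Nora, Pia.
Then their neighbours: Bob, Carol, Eve, Grace, Mona.
Then next layer: Liam.
Every vertex is now reached.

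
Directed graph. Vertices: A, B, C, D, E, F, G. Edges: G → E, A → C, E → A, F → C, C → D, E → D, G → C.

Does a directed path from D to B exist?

No

D has no outgoing edges, so nothing is reachable from it.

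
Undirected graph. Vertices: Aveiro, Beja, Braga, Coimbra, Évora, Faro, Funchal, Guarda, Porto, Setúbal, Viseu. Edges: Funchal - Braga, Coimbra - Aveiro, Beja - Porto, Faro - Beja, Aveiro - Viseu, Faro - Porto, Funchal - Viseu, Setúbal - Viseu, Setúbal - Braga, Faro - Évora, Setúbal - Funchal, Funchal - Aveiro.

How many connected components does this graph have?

From Aveiro: component {Aveiro, Braga, Coimbra, Funchal, Setúbal, Viseu}.
From Beja: component {Beja, Évora, Faro, Porto}.
From Guarda: component {Guarda}.
That's 3 components.

3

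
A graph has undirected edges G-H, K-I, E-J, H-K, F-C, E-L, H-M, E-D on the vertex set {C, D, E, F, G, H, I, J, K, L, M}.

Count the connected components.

3

From C: component {C, F}.
From D: component {D, E, J, L}.
From G: component {G, H, I, K, M}.
That's 3 components.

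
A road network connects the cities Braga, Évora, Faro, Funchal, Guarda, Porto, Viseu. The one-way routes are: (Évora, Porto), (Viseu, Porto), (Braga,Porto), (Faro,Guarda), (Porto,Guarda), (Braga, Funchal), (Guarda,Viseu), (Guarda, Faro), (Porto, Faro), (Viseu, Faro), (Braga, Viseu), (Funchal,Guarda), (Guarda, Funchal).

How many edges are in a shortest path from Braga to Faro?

2

Distance 0: Braga.
Distance 1: Funchal, Porto, Viseu.
Distance 2: Faro, Guarda — contains Faro.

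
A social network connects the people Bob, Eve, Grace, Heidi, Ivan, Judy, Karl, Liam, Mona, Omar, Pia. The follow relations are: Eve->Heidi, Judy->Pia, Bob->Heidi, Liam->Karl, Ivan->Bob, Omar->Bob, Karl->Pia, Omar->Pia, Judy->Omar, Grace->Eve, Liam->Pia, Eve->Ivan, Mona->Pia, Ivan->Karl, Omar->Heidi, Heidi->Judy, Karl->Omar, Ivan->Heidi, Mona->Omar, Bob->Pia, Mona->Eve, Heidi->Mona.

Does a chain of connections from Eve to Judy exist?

Yes

Explore from Eve.
Distance 1: reach Heidi, Ivan.
Distance 2: reach Bob, Judy, Karl, Mona.
Found Judy.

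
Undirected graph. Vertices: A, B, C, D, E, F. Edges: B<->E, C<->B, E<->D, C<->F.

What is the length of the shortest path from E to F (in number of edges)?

Distance 0: E.
Distance 1: B, D.
Distance 2: C.
Distance 3: F — contains F.

3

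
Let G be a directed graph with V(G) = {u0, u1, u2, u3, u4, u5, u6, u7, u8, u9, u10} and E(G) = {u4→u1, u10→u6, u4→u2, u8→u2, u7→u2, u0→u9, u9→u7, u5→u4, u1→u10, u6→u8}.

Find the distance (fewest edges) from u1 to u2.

Distance 0: u1.
Distance 1: u10.
Distance 2: u6.
Distance 3: u8.
Distance 4: u2 — contains u2.

4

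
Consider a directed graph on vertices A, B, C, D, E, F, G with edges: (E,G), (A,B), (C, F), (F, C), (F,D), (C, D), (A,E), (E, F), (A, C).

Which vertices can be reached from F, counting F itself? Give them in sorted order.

C, D, F

Start at F.
Its neighbours: C, D.
Nothing further is reachable.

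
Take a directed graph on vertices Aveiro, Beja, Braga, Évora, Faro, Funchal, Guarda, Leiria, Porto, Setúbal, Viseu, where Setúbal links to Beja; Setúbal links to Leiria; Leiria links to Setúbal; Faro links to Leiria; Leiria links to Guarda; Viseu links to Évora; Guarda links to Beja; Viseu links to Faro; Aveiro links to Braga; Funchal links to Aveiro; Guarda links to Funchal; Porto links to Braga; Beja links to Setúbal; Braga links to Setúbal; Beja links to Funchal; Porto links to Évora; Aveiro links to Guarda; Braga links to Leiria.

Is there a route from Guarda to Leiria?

Yes

Explore from Guarda.
Distance 1: reach Beja, Funchal.
Distance 2: reach Aveiro, Setúbal.
Distance 3: reach Braga, Leiria.
Found Leiria.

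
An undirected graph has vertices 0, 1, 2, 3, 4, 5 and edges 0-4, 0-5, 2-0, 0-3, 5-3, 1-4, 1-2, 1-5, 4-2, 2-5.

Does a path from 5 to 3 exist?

Explore from 5.
Distance 1: reach 0, 1, 2, 3.
Found 3.

Yes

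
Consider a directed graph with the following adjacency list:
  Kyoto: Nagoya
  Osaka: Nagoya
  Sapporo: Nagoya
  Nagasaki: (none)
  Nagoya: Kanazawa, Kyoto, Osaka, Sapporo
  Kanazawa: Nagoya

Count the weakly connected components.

From Kanazawa: component {Kanazawa, Kyoto, Nagoya, Osaka, Sapporo}.
From Nagasaki: component {Nagasaki}.
That's 2 components.

2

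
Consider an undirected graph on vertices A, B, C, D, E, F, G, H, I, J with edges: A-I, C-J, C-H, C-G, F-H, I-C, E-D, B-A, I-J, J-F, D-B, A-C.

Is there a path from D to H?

Explore from D.
Distance 1: reach B, E.
Distance 2: reach A.
Distance 3: reach C, I.
Distance 4: reach G, H, J.
Found H.

Yes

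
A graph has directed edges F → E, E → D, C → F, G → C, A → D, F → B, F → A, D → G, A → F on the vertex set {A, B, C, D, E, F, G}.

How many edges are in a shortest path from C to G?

4

Distance 0: C.
Distance 1: F.
Distance 2: A, B, E.
Distance 3: D.
Distance 4: G — contains G.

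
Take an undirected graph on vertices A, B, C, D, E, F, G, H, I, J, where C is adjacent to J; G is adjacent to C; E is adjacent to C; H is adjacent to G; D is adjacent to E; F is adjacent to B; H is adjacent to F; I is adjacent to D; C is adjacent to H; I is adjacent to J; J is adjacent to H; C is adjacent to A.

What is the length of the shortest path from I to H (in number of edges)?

Distance 0: I.
Distance 1: D, J.
Distance 2: C, E, H — contains H.

2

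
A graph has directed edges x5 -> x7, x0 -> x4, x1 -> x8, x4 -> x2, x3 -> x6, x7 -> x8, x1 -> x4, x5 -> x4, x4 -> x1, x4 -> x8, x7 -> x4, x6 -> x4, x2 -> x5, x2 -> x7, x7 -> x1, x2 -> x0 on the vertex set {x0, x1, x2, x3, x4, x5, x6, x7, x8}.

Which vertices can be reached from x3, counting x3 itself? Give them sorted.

Start at x3.
Its neighbours: x6.
Then their neighbours: x4.
Then next layer: x1, x2, x8.
Then next layer: x0, x5, x7.
Every vertex is now reached.

x0, x1, x2, x3, x4, x5, x6, x7, x8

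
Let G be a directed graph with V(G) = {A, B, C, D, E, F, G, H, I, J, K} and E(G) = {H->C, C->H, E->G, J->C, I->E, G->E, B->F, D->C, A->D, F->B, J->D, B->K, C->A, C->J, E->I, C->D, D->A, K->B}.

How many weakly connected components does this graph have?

3

From A: component {A, C, D, H, J}.
From B: component {B, F, K}.
From E: component {E, G, I}.
That's 3 components.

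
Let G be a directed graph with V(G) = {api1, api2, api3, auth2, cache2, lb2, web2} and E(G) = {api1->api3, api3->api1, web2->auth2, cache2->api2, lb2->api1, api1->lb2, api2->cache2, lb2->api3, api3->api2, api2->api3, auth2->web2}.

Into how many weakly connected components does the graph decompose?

2

From api1: component {api1, api2, api3, cache2, lb2}.
From auth2: component {auth2, web2}.
That's 2 components.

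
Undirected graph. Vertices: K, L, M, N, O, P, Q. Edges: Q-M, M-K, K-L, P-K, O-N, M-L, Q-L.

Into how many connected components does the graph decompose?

2

From K: component {K, L, M, P, Q}.
From N: component {N, O}.
That's 2 components.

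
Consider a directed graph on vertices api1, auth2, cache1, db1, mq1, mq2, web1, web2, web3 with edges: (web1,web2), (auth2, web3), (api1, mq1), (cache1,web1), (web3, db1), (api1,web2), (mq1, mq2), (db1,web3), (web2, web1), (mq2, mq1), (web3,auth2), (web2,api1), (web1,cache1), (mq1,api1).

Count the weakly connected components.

2

From api1: component {api1, cache1, mq1, mq2, web1, web2}.
From auth2: component {auth2, db1, web3}.
That's 2 components.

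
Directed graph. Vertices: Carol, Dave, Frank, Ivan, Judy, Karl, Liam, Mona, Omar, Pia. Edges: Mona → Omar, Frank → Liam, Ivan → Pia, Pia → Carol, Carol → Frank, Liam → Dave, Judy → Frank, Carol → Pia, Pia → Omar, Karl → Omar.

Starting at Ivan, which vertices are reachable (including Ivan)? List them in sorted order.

Carol, Dave, Frank, Ivan, Liam, Omar, Pia

Start at Ivan.
Its neighbours: Pia.
Then their neighbours: Carol, Omar.
Then next layer: Frank.
Then next layer: Liam.
Then next layer: Dave.
Nothing further is reachable.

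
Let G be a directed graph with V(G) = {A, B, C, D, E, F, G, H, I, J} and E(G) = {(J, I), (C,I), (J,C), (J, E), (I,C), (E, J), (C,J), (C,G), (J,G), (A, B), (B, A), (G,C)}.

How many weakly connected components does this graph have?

5

From A: component {A, B}.
From C: component {C, E, G, I, J}.
From D: component {D}.
From F: component {F}.
From H: component {H}.
That's 5 components.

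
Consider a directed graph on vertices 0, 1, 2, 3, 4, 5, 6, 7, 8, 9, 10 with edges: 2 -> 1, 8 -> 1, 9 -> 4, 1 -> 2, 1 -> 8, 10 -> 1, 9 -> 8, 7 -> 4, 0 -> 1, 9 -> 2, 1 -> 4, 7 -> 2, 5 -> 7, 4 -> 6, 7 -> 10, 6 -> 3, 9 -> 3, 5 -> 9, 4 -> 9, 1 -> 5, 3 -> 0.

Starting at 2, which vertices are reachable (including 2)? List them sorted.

Start at 2.
Its neighbours: 1.
Then their neighbours: 4, 5, 8.
Then next layer: 6, 7, 9.
Then next layer: 3, 10.
Then next layer: 0.
Every vertex is now reached.

0, 1, 2, 3, 4, 5, 6, 7, 8, 9, 10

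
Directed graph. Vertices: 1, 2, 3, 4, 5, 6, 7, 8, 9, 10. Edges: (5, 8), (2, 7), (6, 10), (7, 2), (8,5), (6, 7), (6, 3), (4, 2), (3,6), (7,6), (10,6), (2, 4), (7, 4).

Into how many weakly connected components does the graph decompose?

From 1: component {1}.
From 2: component {2, 3, 4, 6, 7, 10}.
From 5: component {5, 8}.
From 9: component {9}.
That's 4 components.

4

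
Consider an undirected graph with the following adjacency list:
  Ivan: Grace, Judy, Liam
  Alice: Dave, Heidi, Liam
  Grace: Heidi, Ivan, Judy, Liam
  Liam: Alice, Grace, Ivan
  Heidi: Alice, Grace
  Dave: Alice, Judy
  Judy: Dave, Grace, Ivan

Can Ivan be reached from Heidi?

Yes

Explore from Heidi.
Distance 1: reach Alice, Grace.
Distance 2: reach Dave, Ivan, Judy, Liam.
Found Ivan.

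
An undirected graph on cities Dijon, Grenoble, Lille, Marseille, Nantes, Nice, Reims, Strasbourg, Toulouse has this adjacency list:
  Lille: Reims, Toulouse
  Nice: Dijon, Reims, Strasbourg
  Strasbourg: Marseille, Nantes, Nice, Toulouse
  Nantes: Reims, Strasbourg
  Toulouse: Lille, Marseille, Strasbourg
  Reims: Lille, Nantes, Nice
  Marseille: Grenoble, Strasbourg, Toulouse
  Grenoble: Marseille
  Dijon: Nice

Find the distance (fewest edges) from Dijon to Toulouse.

Distance 0: Dijon.
Distance 1: Nice.
Distance 2: Reims, Strasbourg.
Distance 3: Lille, Marseille, Nantes, Toulouse — contains Toulouse.

3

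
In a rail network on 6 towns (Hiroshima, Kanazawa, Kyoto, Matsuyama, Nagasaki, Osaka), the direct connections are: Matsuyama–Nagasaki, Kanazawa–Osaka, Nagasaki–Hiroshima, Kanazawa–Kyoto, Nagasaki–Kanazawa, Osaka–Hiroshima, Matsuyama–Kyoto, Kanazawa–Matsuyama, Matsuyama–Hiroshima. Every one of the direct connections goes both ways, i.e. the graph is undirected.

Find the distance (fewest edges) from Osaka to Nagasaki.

Distance 0: Osaka.
Distance 1: Hiroshima, Kanazawa.
Distance 2: Kyoto, Matsuyama, Nagasaki — contains Nagasaki.

2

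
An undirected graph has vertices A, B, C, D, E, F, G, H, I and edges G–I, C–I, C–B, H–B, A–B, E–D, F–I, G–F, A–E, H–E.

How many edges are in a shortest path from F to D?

Distance 0: F.
Distance 1: G, I.
Distance 2: C.
Distance 3: B.
Distance 4: A, H.
Distance 5: E.
Distance 6: D — contains D.

6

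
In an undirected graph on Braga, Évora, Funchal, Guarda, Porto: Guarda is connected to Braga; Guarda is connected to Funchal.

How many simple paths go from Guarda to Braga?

1

Guarda–Braga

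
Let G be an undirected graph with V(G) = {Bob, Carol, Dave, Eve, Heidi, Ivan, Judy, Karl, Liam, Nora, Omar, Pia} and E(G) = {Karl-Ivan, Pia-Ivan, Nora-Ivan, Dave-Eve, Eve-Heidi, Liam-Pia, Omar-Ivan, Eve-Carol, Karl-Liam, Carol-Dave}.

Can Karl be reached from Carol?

No

Explore from Carol.
Distance 1: reach Dave, Eve.
Distance 2: reach Heidi.
The search is exhausted without reaching Karl; it lies in a different component.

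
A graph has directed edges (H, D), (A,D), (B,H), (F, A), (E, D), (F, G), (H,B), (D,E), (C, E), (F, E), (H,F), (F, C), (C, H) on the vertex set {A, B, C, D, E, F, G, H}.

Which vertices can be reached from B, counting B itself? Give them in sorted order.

Start at B.
Its neighbours: H.
Then their neighbours: D, F.
Then next layer: A, C, E, G.
Every vertex is now reached.

A, B, C, D, E, F, G, H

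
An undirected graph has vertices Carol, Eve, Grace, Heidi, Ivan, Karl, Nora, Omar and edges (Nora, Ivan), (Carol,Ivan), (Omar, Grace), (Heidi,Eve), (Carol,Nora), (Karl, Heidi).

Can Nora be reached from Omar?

No

Explore from Omar.
Distance 1: reach Grace.
The search is exhausted without reaching Nora; it lies in a different component.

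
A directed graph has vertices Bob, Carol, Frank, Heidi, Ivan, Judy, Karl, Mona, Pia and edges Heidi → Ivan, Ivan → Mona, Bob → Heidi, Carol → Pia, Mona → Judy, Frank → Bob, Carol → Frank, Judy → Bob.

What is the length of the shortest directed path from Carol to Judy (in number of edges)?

6

Distance 0: Carol.
Distance 1: Frank, Pia.
Distance 2: Bob.
Distance 3: Heidi.
Distance 4: Ivan.
Distance 5: Mona.
Distance 6: Judy — contains Judy.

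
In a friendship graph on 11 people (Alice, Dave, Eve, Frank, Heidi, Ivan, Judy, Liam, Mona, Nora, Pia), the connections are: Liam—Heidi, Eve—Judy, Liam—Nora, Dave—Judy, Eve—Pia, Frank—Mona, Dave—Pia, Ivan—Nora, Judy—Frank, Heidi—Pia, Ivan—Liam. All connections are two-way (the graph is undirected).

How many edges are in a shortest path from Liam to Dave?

3

Distance 0: Liam.
Distance 1: Heidi, Ivan, Nora.
Distance 2: Pia.
Distance 3: Dave, Eve — contains Dave.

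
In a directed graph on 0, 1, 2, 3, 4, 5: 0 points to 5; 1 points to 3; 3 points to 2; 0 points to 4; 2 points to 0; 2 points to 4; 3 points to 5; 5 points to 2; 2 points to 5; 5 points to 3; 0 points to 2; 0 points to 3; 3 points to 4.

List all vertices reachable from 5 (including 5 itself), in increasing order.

0, 2, 3, 4, 5

Start at 5.
Its neighbours: 2, 3.
Then their neighbours: 0, 4.
Nothing further is reachable.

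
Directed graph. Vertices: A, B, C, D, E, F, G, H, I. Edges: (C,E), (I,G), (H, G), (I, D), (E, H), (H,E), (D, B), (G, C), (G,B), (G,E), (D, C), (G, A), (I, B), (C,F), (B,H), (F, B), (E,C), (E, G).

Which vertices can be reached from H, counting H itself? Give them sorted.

Start at H.
Its neighbours: E, G.
Then their neighbours: A, B, C.
Then next layer: F.
Nothing further is reachable.

A, B, C, E, F, G, H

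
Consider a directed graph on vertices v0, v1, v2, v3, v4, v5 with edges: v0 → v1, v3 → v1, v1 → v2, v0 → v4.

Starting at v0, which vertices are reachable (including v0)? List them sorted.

v0, v1, v2, v4

Start at v0.
Its neighbours: v1, v4.
Then their neighbours: v2.
Nothing further is reachable.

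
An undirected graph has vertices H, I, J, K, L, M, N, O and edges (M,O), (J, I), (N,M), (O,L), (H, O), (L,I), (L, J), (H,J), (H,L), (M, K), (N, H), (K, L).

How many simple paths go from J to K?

J–H–L–K
J–H–L–O–M–K
J–H–N–M–K
J–H–N–M–O–L–K
J–H–O–L–K
J–H–O–M–K
J–I–L–H–N–M–K
J–I–L–H–O–M–K
... and 8 more.

16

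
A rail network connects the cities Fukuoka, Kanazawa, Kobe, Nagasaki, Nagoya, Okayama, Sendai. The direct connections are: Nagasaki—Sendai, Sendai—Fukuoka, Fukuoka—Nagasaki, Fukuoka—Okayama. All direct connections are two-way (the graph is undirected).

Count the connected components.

From Fukuoka: component {Fukuoka, Nagasaki, Okayama, Sendai}.
From Kanazawa: component {Kanazawa}.
From Kobe: component {Kobe}.
From Nagoya: component {Nagoya}.
That's 4 components.

4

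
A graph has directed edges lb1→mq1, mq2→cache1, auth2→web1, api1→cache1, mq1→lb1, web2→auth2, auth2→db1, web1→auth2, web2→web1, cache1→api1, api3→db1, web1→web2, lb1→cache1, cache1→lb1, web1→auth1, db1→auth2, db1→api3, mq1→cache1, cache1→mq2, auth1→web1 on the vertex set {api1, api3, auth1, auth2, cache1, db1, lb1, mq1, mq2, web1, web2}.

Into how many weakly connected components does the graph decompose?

From api1: component {api1, cache1, lb1, mq1, mq2}.
From api3: component {api3, auth1, auth2, db1, web1, web2}.
That's 2 components.

2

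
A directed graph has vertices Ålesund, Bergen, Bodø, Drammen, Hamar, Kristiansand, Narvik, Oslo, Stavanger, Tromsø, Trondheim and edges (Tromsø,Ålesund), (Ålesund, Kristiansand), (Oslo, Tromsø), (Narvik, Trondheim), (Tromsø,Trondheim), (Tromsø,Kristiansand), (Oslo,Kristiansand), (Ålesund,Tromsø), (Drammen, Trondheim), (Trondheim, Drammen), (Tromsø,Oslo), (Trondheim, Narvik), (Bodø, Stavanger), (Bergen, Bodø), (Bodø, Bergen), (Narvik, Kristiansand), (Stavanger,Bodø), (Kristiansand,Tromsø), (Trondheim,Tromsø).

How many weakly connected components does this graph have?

From Ålesund: component {Ålesund, Drammen, Kristiansand, Narvik, Oslo, Tromsø, Trondheim}.
From Bergen: component {Bergen, Bodø, Stavanger}.
From Hamar: component {Hamar}.
That's 3 components.

3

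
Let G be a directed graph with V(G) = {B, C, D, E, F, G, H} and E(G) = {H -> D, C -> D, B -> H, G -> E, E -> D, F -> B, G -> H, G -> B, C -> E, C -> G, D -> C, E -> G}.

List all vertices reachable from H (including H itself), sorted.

B, C, D, E, G, H

Start at H.
Its neighbours: D.
Then their neighbours: C.
Then next layer: E, G.
Then next layer: B.
Nothing further is reachable.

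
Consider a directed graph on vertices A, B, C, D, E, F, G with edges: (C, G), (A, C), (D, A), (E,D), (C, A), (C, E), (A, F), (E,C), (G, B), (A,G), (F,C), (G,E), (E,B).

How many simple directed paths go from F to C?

1

F→C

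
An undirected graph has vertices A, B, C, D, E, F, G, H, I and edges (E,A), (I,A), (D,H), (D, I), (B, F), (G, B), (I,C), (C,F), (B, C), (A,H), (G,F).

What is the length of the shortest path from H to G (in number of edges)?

Distance 0: H.
Distance 1: A, D.
Distance 2: E, I.
Distance 3: C.
Distance 4: B, F.
Distance 5: G — contains G.

5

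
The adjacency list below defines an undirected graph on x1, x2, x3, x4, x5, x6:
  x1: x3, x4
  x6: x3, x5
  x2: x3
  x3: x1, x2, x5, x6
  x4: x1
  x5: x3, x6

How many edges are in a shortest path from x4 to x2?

3

Distance 0: x4.
Distance 1: x1.
Distance 2: x3.
Distance 3: x2, x5, x6 — contains x2.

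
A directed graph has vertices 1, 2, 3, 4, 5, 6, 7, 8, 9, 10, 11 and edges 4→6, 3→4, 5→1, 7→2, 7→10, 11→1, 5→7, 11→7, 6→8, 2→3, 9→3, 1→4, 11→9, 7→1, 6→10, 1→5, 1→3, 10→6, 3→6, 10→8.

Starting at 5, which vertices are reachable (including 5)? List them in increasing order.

1, 2, 3, 4, 5, 6, 7, 8, 10

Start at 5.
Its neighbours: 1, 7.
Then their neighbours: 2, 3, 4, 10.
Then next layer: 6, 8.
Nothing further is reachable.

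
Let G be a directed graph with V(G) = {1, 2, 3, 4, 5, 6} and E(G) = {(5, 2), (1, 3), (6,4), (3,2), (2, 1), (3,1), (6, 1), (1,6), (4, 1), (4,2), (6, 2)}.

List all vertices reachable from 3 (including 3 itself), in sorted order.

1, 2, 3, 4, 6

Start at 3.
Its neighbours: 1, 2.
Then their neighbours: 6.
Then next layer: 4.
Nothing further is reachable.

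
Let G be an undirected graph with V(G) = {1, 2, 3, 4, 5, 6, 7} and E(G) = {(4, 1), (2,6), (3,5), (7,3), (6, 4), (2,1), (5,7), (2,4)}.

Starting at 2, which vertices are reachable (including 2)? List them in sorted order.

1, 2, 4, 6

Start at 2.
Its neighbours: 1, 4, 6.
Nothing further is reachable.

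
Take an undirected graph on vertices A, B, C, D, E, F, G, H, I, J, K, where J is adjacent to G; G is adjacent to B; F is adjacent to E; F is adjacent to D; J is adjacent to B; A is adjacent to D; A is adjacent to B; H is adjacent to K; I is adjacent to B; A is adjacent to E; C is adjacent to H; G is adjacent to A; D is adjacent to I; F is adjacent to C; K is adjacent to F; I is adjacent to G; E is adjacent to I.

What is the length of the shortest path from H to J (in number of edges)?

Distance 0: H.
Distance 1: C, K.
Distance 2: F.
Distance 3: D, E.
Distance 4: A, I.
Distance 5: B, G.
Distance 6: J — contains J.

6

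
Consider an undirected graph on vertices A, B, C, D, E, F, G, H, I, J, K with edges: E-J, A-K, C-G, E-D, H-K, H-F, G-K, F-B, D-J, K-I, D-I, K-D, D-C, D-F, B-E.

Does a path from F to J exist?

Yes

Explore from F.
Distance 1: reach B, D, H.
Distance 2: reach C, E, I, J, K.
Found J.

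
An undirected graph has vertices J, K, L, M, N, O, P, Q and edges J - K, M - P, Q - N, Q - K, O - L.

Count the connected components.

3

From J: component {J, K, N, Q}.
From L: component {L, O}.
From M: component {M, P}.
That's 3 components.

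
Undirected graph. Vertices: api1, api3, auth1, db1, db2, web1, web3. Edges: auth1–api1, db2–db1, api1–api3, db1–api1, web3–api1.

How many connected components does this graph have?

2

From api1: component {api1, api3, auth1, db1, db2, web3}.
From web1: component {web1}.
That's 2 components.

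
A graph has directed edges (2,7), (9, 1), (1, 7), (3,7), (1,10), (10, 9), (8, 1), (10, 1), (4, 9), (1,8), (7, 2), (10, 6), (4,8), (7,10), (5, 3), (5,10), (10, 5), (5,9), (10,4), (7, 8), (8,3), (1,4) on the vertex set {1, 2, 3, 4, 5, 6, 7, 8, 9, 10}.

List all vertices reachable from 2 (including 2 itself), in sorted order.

Start at 2.
Its neighbours: 7.
Then their neighbours: 8, 10.
Then next layer: 1, 3, 4, 5, 6, 9.
Every vertex is now reached.

1, 2, 3, 4, 5, 6, 7, 8, 9, 10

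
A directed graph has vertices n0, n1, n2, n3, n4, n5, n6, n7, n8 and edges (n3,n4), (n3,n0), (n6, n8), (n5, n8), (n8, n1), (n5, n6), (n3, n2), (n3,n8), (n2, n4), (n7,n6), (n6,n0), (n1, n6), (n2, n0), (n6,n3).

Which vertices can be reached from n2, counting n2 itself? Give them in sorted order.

n0, n2, n4

Start at n2.
Its neighbours: n0, n4.
Nothing further is reachable.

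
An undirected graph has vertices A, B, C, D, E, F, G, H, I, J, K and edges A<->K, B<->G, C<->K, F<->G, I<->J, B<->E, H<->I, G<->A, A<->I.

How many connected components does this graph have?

From A: component {A, B, C, E, F, G, H, I, J, K}.
From D: component {D}.
That's 2 components.

2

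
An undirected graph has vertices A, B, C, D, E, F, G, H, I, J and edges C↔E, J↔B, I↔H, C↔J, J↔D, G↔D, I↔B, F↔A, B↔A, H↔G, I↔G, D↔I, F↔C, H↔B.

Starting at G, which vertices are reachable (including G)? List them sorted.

A, B, C, D, E, F, G, H, I, J

Start at G.
Its neighbours: D, H, I.
Then their neighbours: B, J.
Then next layer: A, C.
Then next layer: E, F.
Every vertex is now reached.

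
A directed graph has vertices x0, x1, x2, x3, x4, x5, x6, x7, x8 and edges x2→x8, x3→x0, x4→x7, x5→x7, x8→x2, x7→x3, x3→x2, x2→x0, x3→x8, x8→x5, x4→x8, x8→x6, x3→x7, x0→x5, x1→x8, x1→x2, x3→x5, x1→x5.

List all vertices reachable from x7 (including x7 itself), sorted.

x0, x2, x3, x5, x6, x7, x8

Start at x7.
Its neighbours: x3.
Then their neighbours: x0, x2, x5, x8.
Then next layer: x6.
Nothing further is reachable.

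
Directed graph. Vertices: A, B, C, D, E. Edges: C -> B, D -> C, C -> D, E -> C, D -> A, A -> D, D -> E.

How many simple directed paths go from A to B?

2

A→D→C→B
A→D→E→C→B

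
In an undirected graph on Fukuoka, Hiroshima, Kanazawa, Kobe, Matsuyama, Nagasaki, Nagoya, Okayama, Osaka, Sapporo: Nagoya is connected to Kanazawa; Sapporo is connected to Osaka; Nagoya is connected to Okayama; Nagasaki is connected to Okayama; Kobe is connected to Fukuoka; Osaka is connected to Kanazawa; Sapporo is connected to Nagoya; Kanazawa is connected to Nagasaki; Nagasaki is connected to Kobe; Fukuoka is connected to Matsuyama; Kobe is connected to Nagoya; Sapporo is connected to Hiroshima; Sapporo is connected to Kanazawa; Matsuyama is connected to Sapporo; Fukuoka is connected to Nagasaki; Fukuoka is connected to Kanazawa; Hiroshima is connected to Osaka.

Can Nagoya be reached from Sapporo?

Explore from Sapporo.
Distance 1: reach Hiroshima, Kanazawa, Matsuyama, Nagoya, Osaka.
Found Nagoya.

Yes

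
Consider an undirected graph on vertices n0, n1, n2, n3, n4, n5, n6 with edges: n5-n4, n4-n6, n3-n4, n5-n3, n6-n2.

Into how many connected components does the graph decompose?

From n0: component {n0}.
From n1: component {n1}.
From n2: component {n2, n3, n4, n5, n6}.
That's 3 components.

3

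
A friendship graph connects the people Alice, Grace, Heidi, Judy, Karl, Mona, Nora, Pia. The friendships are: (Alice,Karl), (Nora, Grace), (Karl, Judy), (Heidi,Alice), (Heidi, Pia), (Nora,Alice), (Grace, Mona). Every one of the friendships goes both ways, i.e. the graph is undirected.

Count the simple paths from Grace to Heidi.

1

Grace–Nora–Alice–Heidi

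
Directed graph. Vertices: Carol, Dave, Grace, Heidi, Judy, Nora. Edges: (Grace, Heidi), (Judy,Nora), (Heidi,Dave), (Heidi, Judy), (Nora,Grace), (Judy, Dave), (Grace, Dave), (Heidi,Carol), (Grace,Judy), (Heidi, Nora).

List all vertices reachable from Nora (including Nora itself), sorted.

Carol, Dave, Grace, Heidi, Judy, Nora

Start at Nora.
Its neighbours: Grace.
Then their neighbours: Dave, Heidi, Judy.
Then next layer: Carol.
Every vertex is now reached.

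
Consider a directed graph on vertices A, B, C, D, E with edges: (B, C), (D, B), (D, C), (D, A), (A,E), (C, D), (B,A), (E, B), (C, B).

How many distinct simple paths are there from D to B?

3

D→A→E→B
D→B
D→C→B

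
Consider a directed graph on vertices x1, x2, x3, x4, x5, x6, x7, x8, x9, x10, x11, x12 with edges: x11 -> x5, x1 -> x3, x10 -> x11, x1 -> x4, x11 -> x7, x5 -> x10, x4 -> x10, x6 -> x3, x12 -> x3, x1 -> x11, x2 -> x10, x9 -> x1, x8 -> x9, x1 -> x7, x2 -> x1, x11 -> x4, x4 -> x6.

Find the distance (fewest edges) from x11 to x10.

Distance 0: x11.
Distance 1: x4, x5, x7.
Distance 2: x6, x10 — contains x10.

2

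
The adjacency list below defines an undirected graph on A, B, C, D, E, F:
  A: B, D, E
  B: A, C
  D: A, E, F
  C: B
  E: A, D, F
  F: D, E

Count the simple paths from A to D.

3

A–D
A–E–D
A–E–F–D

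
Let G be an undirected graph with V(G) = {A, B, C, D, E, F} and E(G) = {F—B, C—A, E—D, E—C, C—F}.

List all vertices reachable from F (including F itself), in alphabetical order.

A, B, C, D, E, F

Start at F.
Its neighbours: B, C.
Then their neighbours: A, E.
Then next layer: D.
Every vertex is now reached.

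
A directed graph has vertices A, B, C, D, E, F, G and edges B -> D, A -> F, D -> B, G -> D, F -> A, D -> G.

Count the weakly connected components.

From A: component {A, F}.
From B: component {B, D, G}.
From C: component {C}.
From E: component {E}.
That's 4 components.

4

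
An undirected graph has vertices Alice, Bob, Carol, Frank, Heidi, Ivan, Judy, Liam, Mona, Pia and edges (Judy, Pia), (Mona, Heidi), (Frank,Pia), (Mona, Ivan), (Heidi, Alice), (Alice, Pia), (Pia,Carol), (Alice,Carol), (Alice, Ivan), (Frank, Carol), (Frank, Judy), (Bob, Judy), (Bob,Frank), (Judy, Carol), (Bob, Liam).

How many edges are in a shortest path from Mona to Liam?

Distance 0: Mona.
Distance 1: Heidi, Ivan.
Distance 2: Alice.
Distance 3: Carol, Pia.
Distance 4: Frank, Judy.
Distance 5: Bob.
Distance 6: Liam — contains Liam.

6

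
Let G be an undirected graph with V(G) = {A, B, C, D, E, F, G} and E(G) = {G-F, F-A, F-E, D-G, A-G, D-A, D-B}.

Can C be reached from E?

Explore from E.
Distance 1: reach F.
Distance 2: reach A, G.
Distance 3: reach D.
Distance 4: reach B.
The search is exhausted without reaching C; it lies in a different component.

No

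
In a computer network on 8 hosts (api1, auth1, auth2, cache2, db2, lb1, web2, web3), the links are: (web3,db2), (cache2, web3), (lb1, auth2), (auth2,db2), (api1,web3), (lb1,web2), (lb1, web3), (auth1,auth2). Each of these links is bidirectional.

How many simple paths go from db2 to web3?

2

db2–auth2–lb1–web3
db2–web3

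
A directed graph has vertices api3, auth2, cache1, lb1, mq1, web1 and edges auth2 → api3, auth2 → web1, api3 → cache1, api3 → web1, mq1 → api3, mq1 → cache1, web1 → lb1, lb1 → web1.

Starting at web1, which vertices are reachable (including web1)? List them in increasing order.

Start at web1.
Its neighbours: lb1.
Nothing further is reachable.

lb1, web1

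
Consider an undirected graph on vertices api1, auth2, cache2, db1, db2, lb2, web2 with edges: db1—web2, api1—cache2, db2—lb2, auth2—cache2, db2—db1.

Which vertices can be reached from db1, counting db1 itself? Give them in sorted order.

db1, db2, lb2, web2

Start at db1.
Its neighbours: db2, web2.
Then their neighbours: lb2.
Nothing further is reachable.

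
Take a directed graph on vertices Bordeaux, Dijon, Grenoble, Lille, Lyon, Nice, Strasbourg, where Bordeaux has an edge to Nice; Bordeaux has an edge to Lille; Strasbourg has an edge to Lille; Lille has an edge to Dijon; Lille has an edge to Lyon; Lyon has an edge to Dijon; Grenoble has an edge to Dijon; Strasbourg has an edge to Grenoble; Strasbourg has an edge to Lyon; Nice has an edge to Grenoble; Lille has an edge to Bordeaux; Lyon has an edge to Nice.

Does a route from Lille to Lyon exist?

Yes

Explore from Lille.
Distance 1: reach Bordeaux, Dijon, Lyon.
Found Lyon.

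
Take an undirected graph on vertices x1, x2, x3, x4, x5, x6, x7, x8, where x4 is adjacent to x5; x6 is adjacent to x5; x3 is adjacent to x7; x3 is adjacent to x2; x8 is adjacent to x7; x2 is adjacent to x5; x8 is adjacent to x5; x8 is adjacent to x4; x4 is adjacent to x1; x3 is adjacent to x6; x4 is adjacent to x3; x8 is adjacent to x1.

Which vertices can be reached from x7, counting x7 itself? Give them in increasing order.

Start at x7.
Its neighbours: x3, x8.
Then their neighbours: x1, x2, x4, x5, x6.
Every vertex is now reached.

x1, x2, x3, x4, x5, x6, x7, x8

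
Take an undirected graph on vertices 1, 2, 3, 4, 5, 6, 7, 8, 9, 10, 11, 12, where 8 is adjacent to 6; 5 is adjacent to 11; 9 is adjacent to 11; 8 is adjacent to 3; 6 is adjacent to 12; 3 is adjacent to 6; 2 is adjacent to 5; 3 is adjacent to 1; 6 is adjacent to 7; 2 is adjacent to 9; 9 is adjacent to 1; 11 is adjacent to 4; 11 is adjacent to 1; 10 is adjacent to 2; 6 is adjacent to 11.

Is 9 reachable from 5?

Explore from 5.
Distance 1: reach 2, 11.
Distance 2: reach 1, 4, 6, 9, 10.
Found 9.

Yes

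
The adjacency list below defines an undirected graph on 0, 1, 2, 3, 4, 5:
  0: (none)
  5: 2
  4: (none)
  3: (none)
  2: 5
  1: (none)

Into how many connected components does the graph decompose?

5

From 0: component {0}.
From 1: component {1}.
From 2: component {2, 5}.
From 3: component {3}.
From 4: component {4}.
That's 5 components.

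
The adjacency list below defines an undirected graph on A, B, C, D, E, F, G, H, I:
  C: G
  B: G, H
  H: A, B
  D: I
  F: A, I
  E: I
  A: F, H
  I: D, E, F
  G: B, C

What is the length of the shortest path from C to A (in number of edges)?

Distance 0: C.
Distance 1: G.
Distance 2: B.
Distance 3: H.
Distance 4: A — contains A.

4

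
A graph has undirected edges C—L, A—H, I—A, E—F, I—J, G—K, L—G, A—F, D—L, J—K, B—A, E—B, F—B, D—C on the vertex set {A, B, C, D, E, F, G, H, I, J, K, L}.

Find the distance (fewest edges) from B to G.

Distance 0: B.
Distance 1: A, E, F.
Distance 2: H, I.
Distance 3: J.
Distance 4: K.
Distance 5: G — contains G.

5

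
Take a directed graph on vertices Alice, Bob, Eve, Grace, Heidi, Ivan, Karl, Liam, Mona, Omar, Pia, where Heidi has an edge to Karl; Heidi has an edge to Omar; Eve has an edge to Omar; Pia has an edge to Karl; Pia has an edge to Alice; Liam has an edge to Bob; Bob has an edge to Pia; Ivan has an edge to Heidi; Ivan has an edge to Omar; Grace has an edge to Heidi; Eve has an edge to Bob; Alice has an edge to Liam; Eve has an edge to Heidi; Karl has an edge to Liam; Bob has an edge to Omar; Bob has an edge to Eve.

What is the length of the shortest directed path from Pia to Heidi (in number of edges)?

5

Distance 0: Pia.
Distance 1: Alice, Karl.
Distance 2: Liam.
Distance 3: Bob.
Distance 4: Eve, Omar.
Distance 5: Heidi — contains Heidi.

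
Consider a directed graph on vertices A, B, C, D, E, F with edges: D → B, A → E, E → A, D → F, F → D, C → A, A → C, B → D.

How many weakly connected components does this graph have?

From A: component {A, C, E}.
From B: component {B, D, F}.
That's 2 components.

2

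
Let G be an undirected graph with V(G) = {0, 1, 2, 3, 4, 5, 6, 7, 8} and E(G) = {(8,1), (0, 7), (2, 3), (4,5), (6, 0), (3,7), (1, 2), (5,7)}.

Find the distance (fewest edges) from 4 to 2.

Distance 0: 4.
Distance 1: 5.
Distance 2: 7.
Distance 3: 0, 3.
Distance 4: 2, 6 — contains 2.

4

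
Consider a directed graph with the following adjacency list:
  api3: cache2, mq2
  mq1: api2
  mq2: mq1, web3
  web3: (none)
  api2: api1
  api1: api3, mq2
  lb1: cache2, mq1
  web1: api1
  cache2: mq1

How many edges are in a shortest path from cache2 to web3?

5

Distance 0: cache2.
Distance 1: mq1.
Distance 2: api2.
Distance 3: api1.
Distance 4: api3, mq2.
Distance 5: web3 — contains web3.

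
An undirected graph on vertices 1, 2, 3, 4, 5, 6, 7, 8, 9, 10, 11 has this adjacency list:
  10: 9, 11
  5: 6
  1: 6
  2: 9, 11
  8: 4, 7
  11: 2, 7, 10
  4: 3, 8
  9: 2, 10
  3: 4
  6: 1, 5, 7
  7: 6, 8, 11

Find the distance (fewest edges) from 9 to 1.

Distance 0: 9.
Distance 1: 2, 10.
Distance 2: 11.
Distance 3: 7.
Distance 4: 6, 8.
Distance 5: 1, 4, 5 — contains 1.

5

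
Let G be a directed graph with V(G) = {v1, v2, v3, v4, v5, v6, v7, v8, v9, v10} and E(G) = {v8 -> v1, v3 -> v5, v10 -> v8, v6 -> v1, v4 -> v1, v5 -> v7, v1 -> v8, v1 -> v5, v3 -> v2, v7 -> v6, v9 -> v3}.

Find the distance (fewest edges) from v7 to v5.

3

Distance 0: v7.
Distance 1: v6.
Distance 2: v1.
Distance 3: v5, v8 — contains v5.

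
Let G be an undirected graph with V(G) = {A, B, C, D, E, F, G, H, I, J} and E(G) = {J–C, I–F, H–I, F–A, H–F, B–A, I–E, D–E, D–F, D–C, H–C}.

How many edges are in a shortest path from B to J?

Distance 0: B.
Distance 1: A.
Distance 2: F.
Distance 3: D, H, I.
Distance 4: C, E.
Distance 5: J — contains J.

5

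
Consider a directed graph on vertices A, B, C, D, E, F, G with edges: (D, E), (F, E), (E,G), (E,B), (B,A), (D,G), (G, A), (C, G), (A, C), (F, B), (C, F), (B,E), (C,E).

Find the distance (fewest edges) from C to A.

2

Distance 0: C.
Distance 1: E, F, G.
Distance 2: A, B — contains A.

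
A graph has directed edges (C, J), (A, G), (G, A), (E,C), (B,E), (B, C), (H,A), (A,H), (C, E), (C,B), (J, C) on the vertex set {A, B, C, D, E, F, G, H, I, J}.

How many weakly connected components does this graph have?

From A: component {A, G, H}.
From B: component {B, C, E, J}.
From D: component {D}.
From F: component {F}.
From I: component {I}.
That's 5 components.

5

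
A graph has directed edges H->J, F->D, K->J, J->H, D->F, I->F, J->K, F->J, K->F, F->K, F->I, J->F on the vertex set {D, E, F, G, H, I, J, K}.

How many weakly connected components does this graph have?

3

From D: component {D, F, H, I, J, K}.
From E: component {E}.
From G: component {G}.
That's 3 components.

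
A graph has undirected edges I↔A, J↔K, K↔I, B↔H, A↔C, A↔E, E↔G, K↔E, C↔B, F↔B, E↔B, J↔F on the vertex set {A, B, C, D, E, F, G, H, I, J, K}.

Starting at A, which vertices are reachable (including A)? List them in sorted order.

A, B, C, E, F, G, H, I, J, K

Start at A.
Its neighbours: C, E, I.
Then their neighbours: B, G, K.
Then next layer: F, H, J.
Nothing further is reachable.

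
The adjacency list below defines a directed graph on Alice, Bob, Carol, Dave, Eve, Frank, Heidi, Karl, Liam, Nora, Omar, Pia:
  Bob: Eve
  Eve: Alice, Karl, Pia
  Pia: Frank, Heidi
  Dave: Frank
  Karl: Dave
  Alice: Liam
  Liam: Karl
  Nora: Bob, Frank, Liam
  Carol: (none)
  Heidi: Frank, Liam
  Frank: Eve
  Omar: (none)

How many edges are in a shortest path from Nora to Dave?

3

Distance 0: Nora.
Distance 1: Bob, Frank, Liam.
Distance 2: Eve, Karl.
Distance 3: Alice, Dave, Pia — contains Dave.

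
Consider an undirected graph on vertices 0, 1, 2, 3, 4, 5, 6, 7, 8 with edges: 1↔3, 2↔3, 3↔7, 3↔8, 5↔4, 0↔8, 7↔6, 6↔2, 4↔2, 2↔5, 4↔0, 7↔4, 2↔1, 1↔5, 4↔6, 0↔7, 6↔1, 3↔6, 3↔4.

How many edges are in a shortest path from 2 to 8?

2

Distance 0: 2.
Distance 1: 1, 3, 4, 5, 6.
Distance 2: 0, 7, 8 — contains 8.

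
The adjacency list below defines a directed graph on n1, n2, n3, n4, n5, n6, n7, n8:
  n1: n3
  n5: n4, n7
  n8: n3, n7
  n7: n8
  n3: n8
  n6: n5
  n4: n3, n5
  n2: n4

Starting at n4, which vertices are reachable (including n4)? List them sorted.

Start at n4.
Its neighbours: n3, n5.
Then their neighbours: n7, n8.
Nothing further is reachable.

n3, n4, n5, n7, n8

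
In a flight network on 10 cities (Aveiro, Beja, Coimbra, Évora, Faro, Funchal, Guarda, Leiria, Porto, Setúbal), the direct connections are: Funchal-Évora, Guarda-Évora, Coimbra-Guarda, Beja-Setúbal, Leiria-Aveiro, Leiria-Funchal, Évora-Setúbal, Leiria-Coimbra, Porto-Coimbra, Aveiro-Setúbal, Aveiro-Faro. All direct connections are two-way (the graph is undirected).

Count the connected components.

1

From Aveiro: component {Aveiro, Beja, Coimbra, Évora, Faro, Funchal, Guarda, Leiria, Porto, Setúbal}.
That's 1 component.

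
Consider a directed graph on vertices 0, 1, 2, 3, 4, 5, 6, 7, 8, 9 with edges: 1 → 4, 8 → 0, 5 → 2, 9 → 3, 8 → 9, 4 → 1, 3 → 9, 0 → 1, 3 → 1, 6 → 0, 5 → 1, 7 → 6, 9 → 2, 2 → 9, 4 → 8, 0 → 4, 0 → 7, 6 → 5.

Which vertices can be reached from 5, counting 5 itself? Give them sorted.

0, 1, 2, 3, 4, 5, 6, 7, 8, 9

Start at 5.
Its neighbours: 1, 2.
Then their neighbours: 4, 9.
Then next layer: 3, 8.
Then next layer: 0.
Then next layer: 7.
Then next layer: 6.
Every vertex is now reached.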